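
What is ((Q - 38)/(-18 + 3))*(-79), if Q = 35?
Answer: -79/5 ≈ -15.800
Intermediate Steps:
((Q - 38)/(-18 + 3))*(-79) = ((35 - 38)/(-18 + 3))*(-79) = -3/(-15)*(-79) = -3*(-1/15)*(-79) = (⅕)*(-79) = -79/5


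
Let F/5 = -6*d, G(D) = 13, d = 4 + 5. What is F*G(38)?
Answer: -3510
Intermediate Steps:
d = 9
F = -270 (F = 5*(-6*9) = 5*(-54) = -270)
F*G(38) = -270*13 = -3510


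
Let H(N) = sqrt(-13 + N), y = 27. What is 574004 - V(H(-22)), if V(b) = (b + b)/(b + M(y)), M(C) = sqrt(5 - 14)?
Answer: 7462017/13 + 3*sqrt(35)/13 ≈ 5.7400e+5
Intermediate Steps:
M(C) = 3*I (M(C) = sqrt(-9) = 3*I)
V(b) = 2*b/(b + 3*I) (V(b) = (b + b)/(b + 3*I) = (2*b)/(b + 3*I) = 2*b/(b + 3*I))
574004 - V(H(-22)) = 574004 - 2*sqrt(-13 - 22)/(sqrt(-13 - 22) + 3*I) = 574004 - 2*sqrt(-35)/(sqrt(-35) + 3*I) = 574004 - 2*I*sqrt(35)/(I*sqrt(35) + 3*I) = 574004 - 2*I*sqrt(35)/(3*I + I*sqrt(35))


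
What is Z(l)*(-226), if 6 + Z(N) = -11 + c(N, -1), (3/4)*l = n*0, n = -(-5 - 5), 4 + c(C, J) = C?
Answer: 4746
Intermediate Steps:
c(C, J) = -4 + C
n = 10 (n = -1*(-10) = 10)
l = 0 (l = 4*(10*0)/3 = (4/3)*0 = 0)
Z(N) = -21 + N (Z(N) = -6 + (-11 + (-4 + N)) = -6 + (-15 + N) = -21 + N)
Z(l)*(-226) = (-21 + 0)*(-226) = -21*(-226) = 4746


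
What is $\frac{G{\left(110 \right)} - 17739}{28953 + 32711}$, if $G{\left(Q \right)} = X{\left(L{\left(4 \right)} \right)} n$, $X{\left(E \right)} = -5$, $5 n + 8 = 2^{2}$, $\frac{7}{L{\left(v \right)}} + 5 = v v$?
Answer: $- \frac{17735}{61664} \approx -0.28761$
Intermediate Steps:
$L{\left(v \right)} = \frac{7}{-5 + v^{2}}$ ($L{\left(v \right)} = \frac{7}{-5 + v v} = \frac{7}{-5 + v^{2}}$)
$n = - \frac{4}{5}$ ($n = - \frac{8}{5} + \frac{2^{2}}{5} = - \frac{8}{5} + \frac{1}{5} \cdot 4 = - \frac{8}{5} + \frac{4}{5} = - \frac{4}{5} \approx -0.8$)
$G{\left(Q \right)} = 4$ ($G{\left(Q \right)} = \left(-5\right) \left(- \frac{4}{5}\right) = 4$)
$\frac{G{\left(110 \right)} - 17739}{28953 + 32711} = \frac{4 - 17739}{28953 + 32711} = - \frac{17735}{61664}$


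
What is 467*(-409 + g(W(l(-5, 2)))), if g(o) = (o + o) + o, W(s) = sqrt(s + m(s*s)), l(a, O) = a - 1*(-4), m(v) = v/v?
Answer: -191003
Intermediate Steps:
m(v) = 1
l(a, O) = 4 + a (l(a, O) = a + 4 = 4 + a)
W(s) = sqrt(1 + s) (W(s) = sqrt(s + 1) = sqrt(1 + s))
g(o) = 3*o (g(o) = 2*o + o = 3*o)
467*(-409 + g(W(l(-5, 2)))) = 467*(-409 + 3*sqrt(1 + (4 - 5))) = 467*(-409 + 3*sqrt(1 - 1)) = 467*(-409 + 3*sqrt(0)) = 467*(-409 + 3*0) = 467*(-409 + 0) = 467*(-409) = -191003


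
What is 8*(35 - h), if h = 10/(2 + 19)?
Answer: 5800/21 ≈ 276.19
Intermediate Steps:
h = 10/21 ≈ 0.47619
8*(35 - h) = 8*(35 - 1*10/21) = 8*(35 - 10/21) = 8*(725/21) = 5800/21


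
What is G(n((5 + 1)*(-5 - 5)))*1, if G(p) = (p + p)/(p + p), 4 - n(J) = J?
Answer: 1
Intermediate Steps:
n(J) = 4 - J
G(p) = 1 (G(p) = (2*p)/((2*p)) = (2*p)*(1/(2*p)) = 1)
G(n((5 + 1)*(-5 - 5)))*1 = 1*1 = 1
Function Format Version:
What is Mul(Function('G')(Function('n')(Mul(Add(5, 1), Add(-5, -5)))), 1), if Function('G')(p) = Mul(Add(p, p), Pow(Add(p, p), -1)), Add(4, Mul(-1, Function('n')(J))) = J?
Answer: 1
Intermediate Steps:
Function('n')(J) = Add(4, Mul(-1, J))
Function('G')(p) = 1 (Function('G')(p) = Mul(Mul(2, p), Pow(Mul(2, p), -1)) = Mul(Mul(2, p), Mul(Rational(1, 2), Pow(p, -1))) = 1)
Mul(Function('G')(Function('n')(Mul(Add(5, 1), Add(-5, -5)))), 1) = Mul(1, 1) = 1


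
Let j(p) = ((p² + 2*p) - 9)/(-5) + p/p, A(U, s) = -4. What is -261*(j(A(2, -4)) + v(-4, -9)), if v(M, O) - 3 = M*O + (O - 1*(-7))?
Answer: -49851/5 ≈ -9970.2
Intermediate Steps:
v(M, O) = 10 + O + M*O (v(M, O) = 3 + (M*O + (O - 1*(-7))) = 3 + (M*O + (O + 7)) = 3 + (M*O + (7 + O)) = 3 + (7 + O + M*O) = 10 + O + M*O)
j(p) = 14/5 - 2*p/5 - p²/5 (j(p) = (-9 + p² + 2*p)*(-⅕) + 1 = (9/5 - 2*p/5 - p²/5) + 1 = 14/5 - 2*p/5 - p²/5)
-261*(j(A(2, -4)) + v(-4, -9)) = -261*((14/5 - ⅖*(-4) - ⅕*(-4)²) + (10 - 9 - 4*(-9))) = -261*((14/5 + 8/5 - ⅕*16) + (10 - 9 + 36)) = -261*((14/5 + 8/5 - 16/5) + 37) = -261*(6/5 + 37) = -261*191/5 = -49851/5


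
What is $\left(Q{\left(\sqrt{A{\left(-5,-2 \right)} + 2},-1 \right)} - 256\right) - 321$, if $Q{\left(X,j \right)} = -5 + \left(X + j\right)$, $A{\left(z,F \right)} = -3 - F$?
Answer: $-582$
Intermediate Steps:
$Q{\left(X,j \right)} = -5 + X + j$
$\left(Q{\left(\sqrt{A{\left(-5,-2 \right)} + 2},-1 \right)} - 256\right) - 321 = \left(\left(-5 + \sqrt{\left(-3 - -2\right) + 2} - 1\right) - 256\right) - 321 = \left(\left(-5 + \sqrt{\left(-3 + 2\right) + 2} - 1\right) - 256\right) - 321 = \left(\left(-5 + \sqrt{-1 + 2} - 1\right) - 256\right) - 321 = \left(\left(-5 + \sqrt{1} - 1\right) - 256\right) - 321 = \left(\left(-5 + 1 - 1\right) - 256\right) - 321 = \left(-5 - 256\right) - 321 = -261 - 321 = -582$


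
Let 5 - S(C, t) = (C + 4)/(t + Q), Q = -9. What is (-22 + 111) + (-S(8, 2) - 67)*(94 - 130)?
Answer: 19199/7 ≈ 2742.7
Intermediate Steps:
S(C, t) = 5 - (4 + C)/(-9 + t) (S(C, t) = 5 - (C + 4)/(t - 9) = 5 - (4 + C)/(-9 + t))
(-22 + 111) + (-S(8, 2) - 67)*(94 - 130) = (-22 + 111) + (-(-49 - 1*8 + 5*2)/(-9 + 2) - 67)*(94 - 130) = 89 + (-(-49 - 8 + 10)/(-7) - 67)*(-36) = 89 + (-(-1)*(-47)/7 - 67)*(-36) = 89 + (-1*47/7 - 67)*(-36) = 89 + (-47/7 - 67)*(-36) = 89 - 516/7*(-36) = 89 + 18576/7 = 19199/7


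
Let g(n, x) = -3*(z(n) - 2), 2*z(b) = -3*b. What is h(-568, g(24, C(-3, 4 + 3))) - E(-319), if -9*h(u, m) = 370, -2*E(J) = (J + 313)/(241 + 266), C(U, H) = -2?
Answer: -62539/1521 ≈ -41.117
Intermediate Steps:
z(b) = -3*b/2 (z(b) = (-3*b)/2 = -3*b/2)
g(n, x) = 6 + 9*n/2 (g(n, x) = -3*(-3*n/2 - 2) = -3*(-2 - 3*n/2) = 6 + 9*n/2)
E(J) = -313/1014 - J/1014 (E(J) = -(J + 313)/(2*(241 + 266)) = -(313 + J)/(2*507) = -(313/507 + J/507)/2 = -313/1014 - J/1014)
h(u, m) = -370/9 (h(u, m) = -⅑*370 = -370/9)
h(-568, g(24, C(-3, 4 + 3))) - E(-319) = -370/9 - (-313/1014 - 1/1014*(-319)) = -370/9 - (-313/1014 + 319/1014) = -370/9 - 1*1/169 = -370/9 - 1/169 = -62539/1521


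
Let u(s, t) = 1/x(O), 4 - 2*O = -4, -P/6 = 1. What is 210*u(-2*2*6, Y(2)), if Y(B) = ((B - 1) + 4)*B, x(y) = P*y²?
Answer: -35/16 ≈ -2.1875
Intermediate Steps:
P = -6 (P = -6*1 = -6)
O = 4 (O = 2 - ½*(-4) = 2 + 2 = 4)
x(y) = -6*y²
Y(B) = B*(3 + B) (Y(B) = ((-1 + B) + 4)*B = (3 + B)*B = B*(3 + B))
u(s, t) = -1/96 (u(s, t) = 1/(-6*4²) = 1/(-6*16) = 1/(-96) = -1/96)
210*u(-2*2*6, Y(2)) = 210*(-1/96) = -35/16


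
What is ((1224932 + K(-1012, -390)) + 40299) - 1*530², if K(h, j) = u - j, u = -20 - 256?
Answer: 984445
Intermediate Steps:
u = -276
K(h, j) = -276 - j
((1224932 + K(-1012, -390)) + 40299) - 1*530² = ((1224932 + (-276 - 1*(-390))) + 40299) - 1*530² = ((1224932 + (-276 + 390)) + 40299) - 1*280900 = ((1224932 + 114) + 40299) - 280900 = (1225046 + 40299) - 280900 = 1265345 - 280900 = 984445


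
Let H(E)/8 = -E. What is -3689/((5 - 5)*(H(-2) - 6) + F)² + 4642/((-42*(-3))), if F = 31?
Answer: 64454/1953 ≈ 33.003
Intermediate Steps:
H(E) = -8*E (H(E) = 8*(-E) = -8*E)
-3689/((5 - 5)*(H(-2) - 6) + F)² + 4642/((-42*(-3))) = -3689/((5 - 5)*(-8*(-2) - 6) + 31)² + 4642/((-42*(-3))) = -3689/(0*(16 - 6) + 31)² + 4642/126 = -3689/(0*10 + 31)² + 4642*(1/126) = -3689/(0 + 31)² + 2321/63 = -3689/(31²) + 2321/63 = -3689/961 + 2321/63 = -3689*1/961 + 2321/63 = -119/31 + 2321/63 = 64454/1953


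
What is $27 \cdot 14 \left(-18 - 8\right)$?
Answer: $-9828$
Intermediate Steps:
$27 \cdot 14 \left(-18 - 8\right) = 378 \left(-18 - 8\right) = 378 \left(-26\right) = -9828$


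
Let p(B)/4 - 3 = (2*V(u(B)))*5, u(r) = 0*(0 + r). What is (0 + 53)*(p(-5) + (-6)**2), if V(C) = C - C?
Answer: 2544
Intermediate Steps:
u(r) = 0 (u(r) = 0*r = 0)
V(C) = 0
p(B) = 12 (p(B) = 12 + 4*((2*0)*5) = 12 + 4*(0*5) = 12 + 4*0 = 12 + 0 = 12)
(0 + 53)*(p(-5) + (-6)**2) = (0 + 53)*(12 + (-6)**2) = 53*(12 + 36) = 53*48 = 2544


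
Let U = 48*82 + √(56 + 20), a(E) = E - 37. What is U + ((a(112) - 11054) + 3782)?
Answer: -3261 + 2*√19 ≈ -3252.3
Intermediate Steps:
a(E) = -37 + E
U = 3936 + 2*√19 (U = 3936 + √76 = 3936 + 2*√19 ≈ 3944.7)
U + ((a(112) - 11054) + 3782) = (3936 + 2*√19) + (((-37 + 112) - 11054) + 3782) = (3936 + 2*√19) + ((75 - 11054) + 3782) = (3936 + 2*√19) + (-10979 + 3782) = (3936 + 2*√19) - 7197 = -3261 + 2*√19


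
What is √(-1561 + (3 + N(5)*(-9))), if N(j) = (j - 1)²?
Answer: I*√1702 ≈ 41.255*I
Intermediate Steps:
N(j) = (-1 + j)²
√(-1561 + (3 + N(5)*(-9))) = √(-1561 + (3 + (-1 + 5)²*(-9))) = √(-1561 + (3 + 4²*(-9))) = √(-1561 + (3 + 16*(-9))) = √(-1561 + (3 - 144)) = √(-1561 - 141) = √(-1702) = I*√1702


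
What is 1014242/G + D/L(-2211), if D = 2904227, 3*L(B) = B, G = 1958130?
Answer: -2843053259578/721570905 ≈ -3940.1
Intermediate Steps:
L(B) = B/3
1014242/G + D/L(-2211) = 1014242/1958130 + 2904227/(((⅓)*(-2211))) = 1014242*(1/1958130) + 2904227/(-737) = 507121/979065 + 2904227*(-1/737) = 507121/979065 - 2904227/737 = -2843053259578/721570905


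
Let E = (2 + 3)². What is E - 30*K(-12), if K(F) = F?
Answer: 385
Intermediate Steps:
E = 25 (E = 5² = 25)
E - 30*K(-12) = 25 - 30*(-12) = 25 + 360 = 385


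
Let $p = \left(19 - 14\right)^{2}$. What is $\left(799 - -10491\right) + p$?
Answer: $11315$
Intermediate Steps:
$p = 25$ ($p = 5^{2} = 25$)
$\left(799 - -10491\right) + p = \left(799 - -10491\right) + 25 = \left(799 + 10491\right) + 25 = 11290 + 25 = 11315$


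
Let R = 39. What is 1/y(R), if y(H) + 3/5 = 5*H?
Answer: 5/972 ≈ 0.0051440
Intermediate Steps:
y(H) = -⅗ + 5*H
1/y(R) = 1/(-⅗ + 5*39) = 1/(-⅗ + 195) = 1/(972/5) = 5/972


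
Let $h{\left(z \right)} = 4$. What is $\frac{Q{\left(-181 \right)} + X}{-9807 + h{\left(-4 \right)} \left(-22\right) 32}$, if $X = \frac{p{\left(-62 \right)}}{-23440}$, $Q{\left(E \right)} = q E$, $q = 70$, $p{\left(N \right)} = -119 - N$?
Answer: $\frac{296984743}{295883120} \approx 1.0037$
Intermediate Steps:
$Q{\left(E \right)} = 70 E$
$X = \frac{57}{23440}$ ($X = \frac{-119 - -62}{-23440} = \left(-119 + 62\right) \left(- \frac{1}{23440}\right) = \left(-57\right) \left(- \frac{1}{23440}\right) = \frac{57}{23440} \approx 0.0024317$)
$\frac{Q{\left(-181 \right)} + X}{-9807 + h{\left(-4 \right)} \left(-22\right) 32} = \frac{70 \left(-181\right) + \frac{57}{23440}}{-9807 + 4 \left(-22\right) 32} = \frac{-12670 + \frac{57}{23440}}{-9807 - 2816} = - \frac{296984743}{23440 \left(-9807 - 2816\right)} = - \frac{296984743}{23440 \left(-12623\right)} = \left(- \frac{296984743}{23440}\right) \left(- \frac{1}{12623}\right) = \frac{296984743}{295883120}$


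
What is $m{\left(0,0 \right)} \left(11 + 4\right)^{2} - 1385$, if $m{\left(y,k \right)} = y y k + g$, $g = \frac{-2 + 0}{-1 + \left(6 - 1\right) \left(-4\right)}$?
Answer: $- \frac{9545}{7} \approx -1363.6$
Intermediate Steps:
$g = \frac{2}{21}$ ($g = - \frac{2}{-1 + 5 \left(-4\right)} = - \frac{2}{-1 - 20} = - \frac{2}{-21} = \left(-2\right) \left(- \frac{1}{21}\right) = \frac{2}{21} \approx 0.095238$)
$m{\left(y,k \right)} = \frac{2}{21} + k y^{2}$ ($m{\left(y,k \right)} = y y k + \frac{2}{21} = y^{2} k + \frac{2}{21} = k y^{2} + \frac{2}{21} = \frac{2}{21} + k y^{2}$)
$m{\left(0,0 \right)} \left(11 + 4\right)^{2} - 1385 = \left(\frac{2}{21} + 0 \cdot 0^{2}\right) \left(11 + 4\right)^{2} - 1385 = \left(\frac{2}{21} + 0 \cdot 0\right) 15^{2} - 1385 = \left(\frac{2}{21} + 0\right) 225 - 1385 = \frac{2}{21} \cdot 225 - 1385 = \frac{150}{7} - 1385 = - \frac{9545}{7}$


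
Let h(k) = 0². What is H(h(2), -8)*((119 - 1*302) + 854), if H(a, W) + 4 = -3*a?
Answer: -2684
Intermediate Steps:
h(k) = 0
H(a, W) = -4 - 3*a
H(h(2), -8)*((119 - 1*302) + 854) = (-4 - 3*0)*((119 - 1*302) + 854) = (-4 + 0)*((119 - 302) + 854) = -4*(-183 + 854) = -4*671 = -2684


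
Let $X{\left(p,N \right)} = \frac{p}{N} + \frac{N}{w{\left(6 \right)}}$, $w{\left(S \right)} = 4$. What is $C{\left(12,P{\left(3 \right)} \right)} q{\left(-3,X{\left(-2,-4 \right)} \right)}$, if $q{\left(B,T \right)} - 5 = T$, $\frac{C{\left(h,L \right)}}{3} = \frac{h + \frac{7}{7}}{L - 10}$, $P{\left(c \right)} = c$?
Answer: $- \frac{351}{14} \approx -25.071$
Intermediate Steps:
$X{\left(p,N \right)} = \frac{N}{4} + \frac{p}{N}$ ($X{\left(p,N \right)} = \frac{p}{N} + \frac{N}{4} = \frac{N}{4} + \frac{p}{N}$)
$C{\left(h,L \right)} = \frac{3 \left(1 + h\right)}{-10 + L}$ ($C{\left(h,L \right)} = 3 \frac{h + \frac{7}{7}}{L - 10} = 3 \frac{h + 7 \cdot \frac{1}{7}}{-10 + L} = 3 \frac{h + 1}{-10 + L} = 3 \frac{1 + h}{-10 + L} = \frac{3 \left(1 + h\right)}{-10 + L}$)
$q{\left(B,T \right)} = 5 + T$
$C{\left(12,P{\left(3 \right)} \right)} q{\left(-3,X{\left(-2,-4 \right)} \right)} = \frac{3 \left(1 + 12\right)}{-10 + 3} \left(5 + \left(\frac{1}{4} \left(-4\right) - \frac{2}{-4}\right)\right) = 3 \frac{1}{-7} \cdot 13 \left(5 - \frac{1}{2}\right) = 3 \left(- \frac{1}{7}\right) 13 \left(5 + \left(-1 + \frac{1}{2}\right)\right) = - \frac{39 \left(5 - \frac{1}{2}\right)}{7} = \left(- \frac{39}{7}\right) \frac{9}{2} = - \frac{351}{14}$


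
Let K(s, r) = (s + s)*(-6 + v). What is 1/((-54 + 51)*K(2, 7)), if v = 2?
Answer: 1/48 ≈ 0.020833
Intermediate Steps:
K(s, r) = -8*s (K(s, r) = (s + s)*(-6 + 2) = (2*s)*(-4) = -8*s)
1/((-54 + 51)*K(2, 7)) = 1/((-54 + 51)*(-8*2)) = 1/(-3*(-16)) = 1/48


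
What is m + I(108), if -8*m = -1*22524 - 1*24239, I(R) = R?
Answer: 47627/8 ≈ 5953.4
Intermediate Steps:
m = 46763/8 (m = -(-1*22524 - 1*24239)/8 = -(-22524 - 24239)/8 = -1/8*(-46763) = 46763/8 ≈ 5845.4)
m + I(108) = 46763/8 + 108 = 47627/8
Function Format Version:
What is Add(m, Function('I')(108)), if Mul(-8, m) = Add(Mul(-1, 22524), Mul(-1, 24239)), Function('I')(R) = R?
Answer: Rational(47627, 8) ≈ 5953.4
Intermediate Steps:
m = Rational(46763, 8) (m = Mul(Rational(-1, 8), Add(Mul(-1, 22524), Mul(-1, 24239))) = Mul(Rational(-1, 8), Add(-22524, -24239)) = Mul(Rational(-1, 8), -46763) = Rational(46763, 8) ≈ 5845.4)
Add(m, Function('I')(108)) = Add(Rational(46763, 8), 108) = Rational(47627, 8)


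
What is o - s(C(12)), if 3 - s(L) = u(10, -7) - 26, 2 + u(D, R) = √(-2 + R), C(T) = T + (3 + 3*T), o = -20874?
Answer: -20905 + 3*I ≈ -20905.0 + 3.0*I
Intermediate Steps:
C(T) = 3 + 4*T
u(D, R) = -2 + √(-2 + R)
s(L) = 31 - 3*I (s(L) = 3 - ((-2 + √(-2 - 7)) - 26) = 3 - ((-2 + √(-9)) - 26) = 3 - ((-2 + 3*I) - 26) = 3 - (-28 + 3*I) = 3 + (28 - 3*I) = 31 - 3*I)
o - s(C(12)) = -20874 - (31 - 3*I) = -20874 + (-31 + 3*I) = -20905 + 3*I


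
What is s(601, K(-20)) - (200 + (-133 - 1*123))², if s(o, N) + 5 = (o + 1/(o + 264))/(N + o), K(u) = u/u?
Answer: -817546532/260365 ≈ -3140.0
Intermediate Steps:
K(u) = 1
s(o, N) = -5 + (o + 1/(264 + o))/(N + o) (s(o, N) = -5 + (o + 1/(o + 264))/(N + o) = -5 + (o + 1/(264 + o))/(N + o))
s(601, K(-20)) - (200 + (-133 - 1*123))² = (1 - 1320*1 - 1056*601 - 4*601² - 5*1*601)/(601² + 264*1 + 264*601 + 1*601) - (200 + (-133 - 1*123))² = (1 - 1320 - 634656 - 4*361201 - 3005)/(361201 + 264 + 158664 + 601) - (200 + (-133 - 123))² = (1 - 1320 - 634656 - 1444804 - 3005)/520730 - (200 - 256)² = (1/520730)*(-2083784) - 1*(-56)² = -1041892/260365 - 1*3136 = -1041892/260365 - 3136 = -817546532/260365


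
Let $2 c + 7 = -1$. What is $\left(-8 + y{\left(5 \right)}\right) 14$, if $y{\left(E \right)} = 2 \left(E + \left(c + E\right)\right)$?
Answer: $56$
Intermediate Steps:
$c = -4$ ($c = - \frac{7}{2} + \frac{1}{2} \left(-1\right) = - \frac{7}{2} - \frac{1}{2} = -4$)
$y{\left(E \right)} = -8 + 4 E$ ($y{\left(E \right)} = 2 \left(E + \left(-4 + E\right)\right) = 2 \left(-4 + 2 E\right) = -8 + 4 E$)
$\left(-8 + y{\left(5 \right)}\right) 14 = \left(-8 + \left(-8 + 4 \cdot 5\right)\right) 14 = \left(-8 + \left(-8 + 20\right)\right) 14 = \left(-8 + 12\right) 14 = 4 \cdot 14 = 56$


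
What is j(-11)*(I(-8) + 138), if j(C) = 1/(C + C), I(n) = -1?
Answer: -137/22 ≈ -6.2273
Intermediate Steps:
j(C) = 1/(2*C)
j(-11)*(I(-8) + 138) = ((½)/(-11))*(-1 + 138) = ((½)*(-1/11))*137 = -1/22*137 = -137/22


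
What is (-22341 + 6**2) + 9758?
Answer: -12547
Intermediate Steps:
(-22341 + 6**2) + 9758 = (-22341 + 36) + 9758 = -22305 + 9758 = -12547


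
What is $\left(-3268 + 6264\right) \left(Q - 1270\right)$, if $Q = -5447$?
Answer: $-20124132$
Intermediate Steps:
$\left(-3268 + 6264\right) \left(Q - 1270\right) = \left(-3268 + 6264\right) \left(-5447 - 1270\right) = 2996 \left(-6717\right) = -20124132$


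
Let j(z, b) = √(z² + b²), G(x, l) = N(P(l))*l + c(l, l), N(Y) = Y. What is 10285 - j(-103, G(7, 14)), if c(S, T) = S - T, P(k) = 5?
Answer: 10285 - √15509 ≈ 10160.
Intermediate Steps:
G(x, l) = 5*l (G(x, l) = 5*l + (l - l) = 5*l + 0 = 5*l)
j(z, b) = √(b² + z²)
10285 - j(-103, G(7, 14)) = 10285 - √((5*14)² + (-103)²) = 10285 - √(70² + 10609) = 10285 - √(4900 + 10609) = 10285 - √15509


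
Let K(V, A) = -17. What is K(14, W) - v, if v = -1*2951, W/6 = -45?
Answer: 2934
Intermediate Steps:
W = -270 (W = 6*(-45) = -270)
v = -2951
K(14, W) - v = -17 - 1*(-2951) = -17 + 2951 = 2934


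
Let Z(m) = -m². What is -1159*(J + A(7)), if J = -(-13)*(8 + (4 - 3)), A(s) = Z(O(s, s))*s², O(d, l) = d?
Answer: 2647156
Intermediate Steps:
A(s) = -s⁴ (A(s) = (-s²)*s² = -s⁴)
J = 117 (J = -(-13)*(8 + 1) = -(-13)*9 = -1*(-117) = 117)
-1159*(J + A(7)) = -1159*(117 - 1*7⁴) = -1159*(117 - 1*2401) = -1159*(117 - 2401) = -1159*(-2284) = 2647156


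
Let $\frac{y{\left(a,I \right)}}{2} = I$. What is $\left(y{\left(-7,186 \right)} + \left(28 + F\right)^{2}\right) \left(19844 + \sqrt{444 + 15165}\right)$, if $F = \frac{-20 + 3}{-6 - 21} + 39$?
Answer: $\frac{71546827616}{729} + \frac{39660104 \sqrt{129}}{729} \approx 9.8762 \cdot 10^{7}$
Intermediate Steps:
$y{\left(a,I \right)} = 2 I$
$F = \frac{1070}{27}$ ($F = - \frac{17}{-27} + 39 = \left(-17\right) \left(- \frac{1}{27}\right) + 39 = \frac{17}{27} + 39 = \frac{1070}{27} \approx 39.63$)
$\left(y{\left(-7,186 \right)} + \left(28 + F\right)^{2}\right) \left(19844 + \sqrt{444 + 15165}\right) = \left(2 \cdot 186 + \left(28 + \frac{1070}{27}\right)^{2}\right) \left(19844 + \sqrt{444 + 15165}\right) = \left(372 + \left(\frac{1826}{27}\right)^{2}\right) \left(19844 + \sqrt{15609}\right) = \left(372 + \frac{3334276}{729}\right) \left(19844 + 11 \sqrt{129}\right) = \frac{3605464 \left(19844 + 11 \sqrt{129}\right)}{729} = \frac{71546827616}{729} + \frac{39660104 \sqrt{129}}{729}$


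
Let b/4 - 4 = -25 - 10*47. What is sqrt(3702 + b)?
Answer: sqrt(1738) ≈ 41.689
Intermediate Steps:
b = -1964 (b = 16 + 4*(-25 - 10*47) = 16 + 4*(-25 - 470) = 16 + 4*(-495) = 16 - 1980 = -1964)
sqrt(3702 + b) = sqrt(3702 - 1964) = sqrt(1738)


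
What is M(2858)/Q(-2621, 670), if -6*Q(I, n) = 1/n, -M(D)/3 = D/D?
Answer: 12060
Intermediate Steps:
M(D) = -3 (M(D) = -3*D/D = -3*1 = -3)
Q(I, n) = -1/(6*n)
M(2858)/Q(-2621, 670) = -3/((-1/6/670)) = -3/((-1/6*1/670)) = -3/(-1/4020) = -3*(-4020) = 12060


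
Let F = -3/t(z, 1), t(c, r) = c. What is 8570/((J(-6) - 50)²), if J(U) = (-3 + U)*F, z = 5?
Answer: 214250/49729 ≈ 4.3083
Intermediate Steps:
F = -⅗ (F = -3/5 = -3*⅕ = -⅗ ≈ -0.60000)
J(U) = 9/5 - 3*U/5 (J(U) = (-3 + U)*(-⅗) = 9/5 - 3*U/5)
8570/((J(-6) - 50)²) = 8570/(((9/5 - ⅗*(-6)) - 50)²) = 8570/(((9/5 + 18/5) - 50)²) = 8570/((27/5 - 50)²) = 8570/((-223/5)²) = 8570/(49729/25) = 8570*(25/49729) = 214250/49729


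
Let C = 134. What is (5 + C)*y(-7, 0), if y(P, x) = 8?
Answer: 1112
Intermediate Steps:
(5 + C)*y(-7, 0) = (5 + 134)*8 = 139*8 = 1112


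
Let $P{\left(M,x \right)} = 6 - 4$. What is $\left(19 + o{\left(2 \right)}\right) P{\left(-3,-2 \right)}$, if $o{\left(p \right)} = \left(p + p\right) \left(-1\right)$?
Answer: $30$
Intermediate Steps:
$P{\left(M,x \right)} = 2$ ($P{\left(M,x \right)} = 6 - 4 = 2$)
$o{\left(p \right)} = - 2 p$ ($o{\left(p \right)} = 2 p \left(-1\right) = - 2 p$)
$\left(19 + o{\left(2 \right)}\right) P{\left(-3,-2 \right)} = \left(19 - 4\right) 2 = 15 \cdot 2 = 30$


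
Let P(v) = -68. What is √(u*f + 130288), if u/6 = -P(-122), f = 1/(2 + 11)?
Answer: 2*√5505994/13 ≈ 361.00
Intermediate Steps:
f = 1/13 ≈ 0.076923
u = 408 (u = 6*(-1*(-68)) = 6*68 = 408)
√(u*f + 130288) = √(408*(1/13) + 130288) = √(408/13 + 130288) = √(1694152/13) = 2*√5505994/13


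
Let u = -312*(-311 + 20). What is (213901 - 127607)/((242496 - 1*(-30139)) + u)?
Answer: 86294/363427 ≈ 0.23745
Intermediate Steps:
u = 90792 (u = -312*(-291) = 90792)
(213901 - 127607)/((242496 - 1*(-30139)) + u) = (213901 - 127607)/((242496 - 1*(-30139)) + 90792) = 86294/((242496 + 30139) + 90792) = 86294/(272635 + 90792) = 86294/363427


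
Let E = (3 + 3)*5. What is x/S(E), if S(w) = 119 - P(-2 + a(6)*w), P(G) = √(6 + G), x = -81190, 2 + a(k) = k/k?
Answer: -9661610/14187 - 81190*I*√26/14187 ≈ -681.02 - 29.181*I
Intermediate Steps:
a(k) = -1 (a(k) = -2 + k/k = -2 + 1 = -1)
E = 30 (E = 6*5 = 30)
S(w) = 119 - √(4 - w) (S(w) = 119 - √(6 + (-2 - w)) = 119 - √(4 - w))
x/S(E) = -81190/(119 - √(4 - 1*30)) = -81190/(119 - √(4 - 30)) = -81190/(119 - √(-26)) = -81190/(119 - I*√26)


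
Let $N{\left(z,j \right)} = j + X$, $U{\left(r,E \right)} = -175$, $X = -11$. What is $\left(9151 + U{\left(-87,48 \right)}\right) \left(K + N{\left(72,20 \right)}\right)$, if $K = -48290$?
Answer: $-433370256$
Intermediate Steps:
$N{\left(z,j \right)} = -11 + j$ ($N{\left(z,j \right)} = j - 11 = -11 + j$)
$\left(9151 + U{\left(-87,48 \right)}\right) \left(K + N{\left(72,20 \right)}\right) = \left(9151 - 175\right) \left(-48290 + \left(-11 + 20\right)\right) = 8976 \left(-48290 + 9\right) = 8976 \left(-48281\right) = -433370256$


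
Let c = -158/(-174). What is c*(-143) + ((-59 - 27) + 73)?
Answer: -12428/87 ≈ -142.85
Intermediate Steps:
c = 79/87 (c = -158*(-1/174) = 79/87 ≈ 0.90805)
c*(-143) + ((-59 - 27) + 73) = (79/87)*(-143) + ((-59 - 27) + 73) = -11297/87 + (-86 + 73) = -11297/87 - 13 = -12428/87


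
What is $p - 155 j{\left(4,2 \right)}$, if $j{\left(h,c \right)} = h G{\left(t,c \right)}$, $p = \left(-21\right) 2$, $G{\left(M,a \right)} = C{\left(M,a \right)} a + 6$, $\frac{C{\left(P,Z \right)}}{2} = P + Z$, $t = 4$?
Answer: $-18642$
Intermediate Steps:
$C{\left(P,Z \right)} = 2 P + 2 Z$ ($C{\left(P,Z \right)} = 2 \left(P + Z\right) = 2 P + 2 Z$)
$G{\left(M,a \right)} = 6 + a \left(2 M + 2 a\right)$ ($G{\left(M,a \right)} = \left(2 M + 2 a\right) a + 6 = a \left(2 M + 2 a\right) + 6 = 6 + a \left(2 M + 2 a\right)$)
$p = -42$
$j{\left(h,c \right)} = h \left(6 + 2 c \left(4 + c\right)\right)$
$p - 155 j{\left(4,2 \right)} = -42 - 155 \cdot 2 \cdot 4 \left(3 + 2 \left(4 + 2\right)\right) = -42 - 155 \cdot 2 \cdot 4 \left(3 + 2 \cdot 6\right) = -42 - 155 \cdot 2 \cdot 4 \left(3 + 12\right) = -42 - 155 \cdot 2 \cdot 4 \cdot 15 = -42 - 18600 = -18642$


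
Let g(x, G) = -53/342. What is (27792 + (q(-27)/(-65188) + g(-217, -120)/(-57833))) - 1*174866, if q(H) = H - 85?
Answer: -47407318602581959/322336505142 ≈ -1.4707e+5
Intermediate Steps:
g(x, G) = -53/342 (g(x, G) = -53*1/342 = -53/342)
q(H) = -85 + H
(27792 + (q(-27)/(-65188) + g(-217, -120)/(-57833))) - 1*174866 = (27792 + ((-85 - 27)/(-65188) - 53/342/(-57833))) - 1*174866 = (27792 + (-112*(-1/65188) - 53/342*(-1/57833))) - 174866 = (27792 + (28/16297 + 53/19778886)) - 174866 = (27792 + 554672549/322336505142) - 174866 = 8958376705579013/322336505142 - 174866 = -47407318602581959/322336505142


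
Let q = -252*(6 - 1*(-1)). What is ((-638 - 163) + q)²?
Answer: 6579225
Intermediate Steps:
q = -1764 (q = -252*(6 + 1) = -252*7 = -1764)
((-638 - 163) + q)² = ((-638 - 163) - 1764)² = (-801 - 1764)² = (-2565)² = 6579225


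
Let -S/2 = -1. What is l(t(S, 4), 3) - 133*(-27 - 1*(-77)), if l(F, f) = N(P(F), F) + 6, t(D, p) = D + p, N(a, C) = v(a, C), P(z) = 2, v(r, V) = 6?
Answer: -6638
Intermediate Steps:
S = 2 (S = -2*(-1) = 2)
N(a, C) = 6
l(F, f) = 12 (l(F, f) = 6 + 6 = 12)
l(t(S, 4), 3) - 133*(-27 - 1*(-77)) = 12 - 133*(-27 - 1*(-77)) = 12 - 133*(-27 + 77) = 12 - 133*50 = 12 - 6650 = -6638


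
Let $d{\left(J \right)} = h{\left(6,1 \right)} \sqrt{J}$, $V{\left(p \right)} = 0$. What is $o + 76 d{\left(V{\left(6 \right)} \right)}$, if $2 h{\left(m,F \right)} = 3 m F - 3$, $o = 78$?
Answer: $78$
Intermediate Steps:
$h{\left(m,F \right)} = - \frac{3}{2} + \frac{3 F m}{2}$ ($h{\left(m,F \right)} = \frac{3 m F - 3}{2} = \frac{3 F m - 3}{2} = \frac{-3 + 3 F m}{2} = - \frac{3}{2} + \frac{3 F m}{2}$)
$d{\left(J \right)} = \frac{15 \sqrt{J}}{2}$ ($d{\left(J \right)} = \left(- \frac{3}{2} + \frac{3}{2} \cdot 1 \cdot 6\right) \sqrt{J} = \left(- \frac{3}{2} + 9\right) \sqrt{J} = \frac{15 \sqrt{J}}{2}$)
$o + 76 d{\left(V{\left(6 \right)} \right)} = 78 + 76 \frac{15 \sqrt{0}}{2} = 78 + 76 \cdot \frac{15}{2} \cdot 0 = 78 + 76 \cdot 0 = 78 + 0 = 78$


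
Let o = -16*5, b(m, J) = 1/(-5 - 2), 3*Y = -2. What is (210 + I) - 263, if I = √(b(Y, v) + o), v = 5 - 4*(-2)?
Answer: -53 + I*√3927/7 ≈ -53.0 + 8.9523*I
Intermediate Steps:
Y = -⅔ (Y = (⅓)*(-2) = -⅔ ≈ -0.66667)
v = 13 (v = 5 + 8 = 13)
b(m, J) = -⅐ (b(m, J) = 1/(-7) = -⅐)
o = -80
I = I*√3927/7 (I = √(-⅐ - 80) = √(-561/7) = I*√3927/7 ≈ 8.9523*I)
(210 + I) - 263 = (210 + I*√3927/7) - 263 = -53 + I*√3927/7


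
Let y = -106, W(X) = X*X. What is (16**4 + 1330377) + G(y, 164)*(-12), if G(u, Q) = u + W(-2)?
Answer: 1397137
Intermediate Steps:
W(X) = X**2
G(u, Q) = 4 + u (G(u, Q) = u + (-2)**2 = u + 4 = 4 + u)
(16**4 + 1330377) + G(y, 164)*(-12) = (16**4 + 1330377) + (4 - 106)*(-12) = (65536 + 1330377) - 102*(-12) = 1395913 + 1224 = 1397137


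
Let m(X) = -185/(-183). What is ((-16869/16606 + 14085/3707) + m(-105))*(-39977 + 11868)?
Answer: -1201591754638199/11265194886 ≈ -1.0666e+5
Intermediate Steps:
m(X) = 185/183 (m(X) = -185*(-1/183) = 185/183)
((-16869/16606 + 14085/3707) + m(-105))*(-39977 + 11868) = ((-16869/16606 + 14085/3707) + 185/183)*(-39977 + 11868) = ((-16869*1/16606 + 14085*(1/3707)) + 185/183)*(-28109) = ((-16869/16606 + 14085/3707) + 185/183)*(-28109) = (171362127/61558442 + 185/183)*(-28109) = (42747581011/11265194886)*(-28109) = -1201591754638199/11265194886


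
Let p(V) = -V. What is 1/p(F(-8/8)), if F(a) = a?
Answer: 1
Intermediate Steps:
1/p(F(-8/8)) = 1/(-(-8)/8) = 1/(-1*(-1)) = 1/1 = 1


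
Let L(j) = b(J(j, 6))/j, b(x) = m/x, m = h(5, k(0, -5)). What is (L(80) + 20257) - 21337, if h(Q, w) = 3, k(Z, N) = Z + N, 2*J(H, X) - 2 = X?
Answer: -345597/320 ≈ -1080.0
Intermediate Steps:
J(H, X) = 1 + X/2
k(Z, N) = N + Z
m = 3
b(x) = 3/x
L(j) = 3/(4*j) (L(j) = (3/(1 + (½)*6))/j = (3/(1 + 3))/j = (3/4)/j = (3*(¼))/j = 3/(4*j))
(L(80) + 20257) - 21337 = ((¾)/80 + 20257) - 21337 = ((¾)*(1/80) + 20257) - 21337 = (3/320 + 20257) - 21337 = 6482243/320 - 21337 = -345597/320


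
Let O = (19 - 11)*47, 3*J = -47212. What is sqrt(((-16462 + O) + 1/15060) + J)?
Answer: I*sqrt(200490181915)/2510 ≈ 178.39*I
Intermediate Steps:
J = -47212/3 (J = (1/3)*(-47212) = -47212/3 ≈ -15737.)
O = 376 (O = 8*47 = 376)
sqrt(((-16462 + O) + 1/15060) + J) = sqrt(((-16462 + 376) + 1/15060) - 47212/3) = sqrt((-16086 + 1/15060) - 47212/3) = sqrt(-242255159/15060 - 47212/3) = sqrt(-159753133/5020) = I*sqrt(200490181915)/2510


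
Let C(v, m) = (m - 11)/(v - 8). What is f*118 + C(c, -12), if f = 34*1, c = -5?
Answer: 52179/13 ≈ 4013.8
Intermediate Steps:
C(v, m) = (-11 + m)/(-8 + v)
f = 34
f*118 + C(c, -12) = 34*118 + (-11 - 12)/(-8 - 5) = 4012 - 23/(-13) = 4012 - 1/13*(-23) = 4012 + 23/13 = 52179/13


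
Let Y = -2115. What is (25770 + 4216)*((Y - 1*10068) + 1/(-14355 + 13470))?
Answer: -323307732616/885 ≈ -3.6532e+8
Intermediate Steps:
(25770 + 4216)*((Y - 1*10068) + 1/(-14355 + 13470)) = (25770 + 4216)*((-2115 - 1*10068) + 1/(-14355 + 13470)) = 29986*((-2115 - 10068) + 1/(-885)) = 29986*(-12183 - 1/885) = 29986*(-10781956/885) = -323307732616/885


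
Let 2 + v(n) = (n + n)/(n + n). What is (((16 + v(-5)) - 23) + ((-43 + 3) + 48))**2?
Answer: 0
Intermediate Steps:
v(n) = -1 (v(n) = -2 + (n + n)/(n + n) = -2 + (2*n)/((2*n)) = -2 + (2*n)*(1/(2*n)) = -2 + 1 = -1)
(((16 + v(-5)) - 23) + ((-43 + 3) + 48))**2 = (((16 - 1) - 23) + ((-43 + 3) + 48))**2 = ((15 - 23) + (-40 + 48))**2 = (-8 + 8)**2 = 0**2 = 0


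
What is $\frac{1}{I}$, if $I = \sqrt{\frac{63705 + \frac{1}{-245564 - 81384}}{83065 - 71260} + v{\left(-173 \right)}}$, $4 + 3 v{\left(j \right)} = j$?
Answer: $- \frac{2 i \sqrt{199628699516883607485}}{206889424921} \approx - 0.13658 i$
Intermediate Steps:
$v{\left(j \right)} = - \frac{4}{3} + \frac{j}{3}$
$I = \frac{i \sqrt{199628699516883607485}}{1929810570}$ ($I = \sqrt{\frac{63705 + \frac{1}{-245564 - 81384}}{83065 - 71260} + \left(- \frac{4}{3} + \frac{1}{3} \left(-173\right)\right)} = \sqrt{\frac{63705 + \frac{1}{-326948}}{11805} - 59} = \sqrt{\left(63705 - \frac{1}{326948}\right) \frac{1}{11805} - 59} = \sqrt{\frac{20828222339}{326948} \cdot \frac{1}{11805} - 59} = \sqrt{\frac{20828222339}{3859621140} - 59} = \sqrt{- \frac{206889424921}{3859621140}} = \frac{i \sqrt{199628699516883607485}}{1929810570} \approx 7.3214 i$)
$\frac{1}{I} = \frac{1}{\frac{1}{1929810570} i \sqrt{199628699516883607485}} = - \frac{2 i \sqrt{199628699516883607485}}{206889424921}$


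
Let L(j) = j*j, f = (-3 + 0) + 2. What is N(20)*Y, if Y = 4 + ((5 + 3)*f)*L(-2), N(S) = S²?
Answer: -11200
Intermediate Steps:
f = -1 (f = -3 + 2 = -1)
L(j) = j²
Y = -28 (Y = 4 + ((5 + 3)*(-1))*(-2)² = 4 + (8*(-1))*4 = 4 - 8*4 = 4 - 32 = -28)
N(20)*Y = 20²*(-28) = 400*(-28) = -11200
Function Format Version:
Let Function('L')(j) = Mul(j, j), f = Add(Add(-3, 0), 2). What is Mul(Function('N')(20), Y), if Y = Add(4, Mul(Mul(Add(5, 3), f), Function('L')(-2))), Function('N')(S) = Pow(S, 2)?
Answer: -11200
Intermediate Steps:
f = -1 (f = Add(-3, 2) = -1)
Function('L')(j) = Pow(j, 2)
Y = -28 (Y = Add(4, Mul(Mul(Add(5, 3), -1), Pow(-2, 2))) = Add(4, Mul(Mul(8, -1), 4)) = Add(4, Mul(-8, 4)) = Add(4, -32) = -28)
Mul(Function('N')(20), Y) = Mul(Pow(20, 2), -28) = Mul(400, -28) = -11200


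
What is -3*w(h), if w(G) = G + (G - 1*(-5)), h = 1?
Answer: -21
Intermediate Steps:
w(G) = 5 + 2*G (w(G) = G + (G + 5) = G + (5 + G) = 5 + 2*G)
-3*w(h) = -3*(5 + 2*1) = -3*(5 + 2) = -3*7 = -21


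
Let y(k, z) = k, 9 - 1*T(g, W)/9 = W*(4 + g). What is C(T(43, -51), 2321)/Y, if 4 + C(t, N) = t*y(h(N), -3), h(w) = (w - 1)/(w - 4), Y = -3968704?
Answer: -12557003/2298871792 ≈ -0.0054622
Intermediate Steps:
T(g, W) = 81 - 9*W*(4 + g)
h(w) = (-1 + w)/(-4 + w)
C(t, N) = -4 + t*(-1 + N)/(-4 + N) (C(t, N) = -4 + t*((-1 + N)/(-4 + N)) = -4 + t*(-1 + N)/(-4 + N))
C(T(43, -51), 2321)/Y = ((16 - 4*2321 + (81 - 36*(-51) - 9*(-51)*43)*(-1 + 2321))/(-4 + 2321))/(-3968704) = ((16 - 9284 + (81 + 1836 + 19737)*2320)/2317)*(-1/3968704) = ((16 - 9284 + 21654*2320)/2317)*(-1/3968704) = ((16 - 9284 + 50237280)/2317)*(-1/3968704) = ((1/2317)*50228012)*(-1/3968704) = (50228012/2317)*(-1/3968704) = -12557003/2298871792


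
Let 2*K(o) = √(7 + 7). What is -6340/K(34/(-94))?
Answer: -6340*√14/7 ≈ -3388.9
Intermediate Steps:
K(o) = √14/2 (K(o) = √(7 + 7)/2 = √14/2)
-6340/K(34/(-94)) = -6340*√14/7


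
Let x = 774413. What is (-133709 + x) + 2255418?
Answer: 2896122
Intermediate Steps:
(-133709 + x) + 2255418 = (-133709 + 774413) + 2255418 = 640704 + 2255418 = 2896122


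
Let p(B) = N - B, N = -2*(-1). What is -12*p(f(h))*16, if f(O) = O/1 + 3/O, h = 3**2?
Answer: 1408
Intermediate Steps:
h = 9
N = 2
f(O) = O + 3/O (f(O) = O*1 + 3/O = O + 3/O)
p(B) = 2 - B
-12*p(f(h))*16 = -12*(2 - (9 + 3/9))*16 = -12*(2 - (9 + 3*(1/9)))*16 = -12*(2 - (9 + 1/3))*16 = -12*(2 - 1*28/3)*16 = -12*(2 - 28/3)*16 = -12*(-22/3)*16 = 88*16 = 1408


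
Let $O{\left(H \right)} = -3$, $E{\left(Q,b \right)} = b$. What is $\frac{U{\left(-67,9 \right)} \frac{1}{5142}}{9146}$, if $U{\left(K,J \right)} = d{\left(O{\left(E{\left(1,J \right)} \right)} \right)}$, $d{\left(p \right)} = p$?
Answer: $- \frac{1}{15676244} \approx -6.3791 \cdot 10^{-8}$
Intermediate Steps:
$U{\left(K,J \right)} = -3$
$\frac{U{\left(-67,9 \right)} \frac{1}{5142}}{9146} = \frac{\left(-3\right) \frac{1}{5142}}{9146} = \left(-3\right) \frac{1}{5142} \cdot \frac{1}{9146} = \left(- \frac{1}{1714}\right) \frac{1}{9146} = - \frac{1}{15676244}$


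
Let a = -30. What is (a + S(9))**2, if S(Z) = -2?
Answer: 1024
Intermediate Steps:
(a + S(9))**2 = (-30 - 2)**2 = (-32)**2 = 1024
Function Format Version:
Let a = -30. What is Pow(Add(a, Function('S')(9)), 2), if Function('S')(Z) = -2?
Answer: 1024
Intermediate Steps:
Pow(Add(a, Function('S')(9)), 2) = Pow(Add(-30, -2), 2) = Pow(-32, 2) = 1024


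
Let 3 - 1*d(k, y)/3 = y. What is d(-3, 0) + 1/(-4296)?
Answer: 38663/4296 ≈ 8.9998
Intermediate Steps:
d(k, y) = 9 - 3*y
d(-3, 0) + 1/(-4296) = (9 - 3*0) + 1/(-4296) = (9 + 0) - 1/4296 = 9 - 1/4296 = 38663/4296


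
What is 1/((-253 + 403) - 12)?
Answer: 1/138 ≈ 0.0072464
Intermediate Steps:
1/((-253 + 403) - 12) = 1/(150 - 12) = 1/138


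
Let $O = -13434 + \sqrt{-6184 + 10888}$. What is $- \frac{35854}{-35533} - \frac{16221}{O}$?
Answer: $\frac{2368931127995}{1068759513086} + \frac{37849 \sqrt{6}}{15038971} \approx 2.2227$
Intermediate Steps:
$O = -13434 + 28 \sqrt{6}$ ($O = -13434 + \sqrt{4704} = -13434 + 28 \sqrt{6} \approx -13365.0$)
$- \frac{35854}{-35533} - \frac{16221}{O} = - \frac{35854}{-35533} - \frac{16221}{-13434 + 28 \sqrt{6}} = \left(-35854\right) \left(- \frac{1}{35533}\right) - \frac{16221}{-13434 + 28 \sqrt{6}} = \frac{35854}{35533} - \frac{16221}{-13434 + 28 \sqrt{6}}$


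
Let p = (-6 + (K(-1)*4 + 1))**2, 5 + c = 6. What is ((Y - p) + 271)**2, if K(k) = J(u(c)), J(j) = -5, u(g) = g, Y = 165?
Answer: 35721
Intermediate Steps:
c = 1 (c = -5 + 6 = 1)
K(k) = -5
p = 625 (p = (-6 + (-5*4 + 1))**2 = (-6 + (-20 + 1))**2 = (-6 - 19)**2 = (-25)**2 = 625)
((Y - p) + 271)**2 = ((165 - 1*625) + 271)**2 = ((165 - 625) + 271)**2 = (-460 + 271)**2 = (-189)**2 = 35721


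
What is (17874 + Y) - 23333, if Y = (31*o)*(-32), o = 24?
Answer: -29267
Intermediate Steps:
Y = -23808 (Y = (31*24)*(-32) = 744*(-32) = -23808)
(17874 + Y) - 23333 = (17874 - 23808) - 23333 = -5934 - 23333 = -29267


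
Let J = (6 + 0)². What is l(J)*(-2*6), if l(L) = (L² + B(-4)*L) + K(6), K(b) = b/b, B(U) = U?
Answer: -13836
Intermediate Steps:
K(b) = 1
J = 36 (J = 6² = 36)
l(L) = 1 + L² - 4*L (l(L) = (L² - 4*L) + 1 = 1 + L² - 4*L)
l(J)*(-2*6) = (1 + 36² - 4*36)*(-2*6) = (1 + 1296 - 144)*(-12) = 1153*(-12) = -13836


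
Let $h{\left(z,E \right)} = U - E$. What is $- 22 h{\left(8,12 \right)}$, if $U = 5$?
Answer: $154$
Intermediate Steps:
$h{\left(z,E \right)} = 5 - E$
$- 22 h{\left(8,12 \right)} = - 22 \left(5 - 12\right) = \left(-22\right) \left(-7\right) = 154$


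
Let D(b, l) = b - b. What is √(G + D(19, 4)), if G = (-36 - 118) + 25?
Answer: I*√129 ≈ 11.358*I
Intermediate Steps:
G = -129 (G = -154 + 25 = -129)
D(b, l) = 0
√(G + D(19, 4)) = √(-129 + 0) = √(-129) = I*√129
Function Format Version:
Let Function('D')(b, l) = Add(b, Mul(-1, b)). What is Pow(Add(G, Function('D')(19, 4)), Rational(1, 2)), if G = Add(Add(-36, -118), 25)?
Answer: Mul(I, Pow(129, Rational(1, 2))) ≈ Mul(11.358, I)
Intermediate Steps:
G = -129 (G = Add(-154, 25) = -129)
Function('D')(b, l) = 0
Pow(Add(G, Function('D')(19, 4)), Rational(1, 2)) = Pow(Add(-129, 0), Rational(1, 2)) = Pow(-129, Rational(1, 2)) = Mul(I, Pow(129, Rational(1, 2)))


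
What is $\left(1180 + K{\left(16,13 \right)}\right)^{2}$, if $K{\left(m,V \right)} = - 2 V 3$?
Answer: $1214404$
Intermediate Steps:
$K{\left(m,V \right)} = - 6 V$
$\left(1180 + K{\left(16,13 \right)}\right)^{2} = \left(1180 - 78\right)^{2} = 1102^{2} = 1214404$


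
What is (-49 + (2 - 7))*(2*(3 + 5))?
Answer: -864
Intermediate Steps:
(-49 + (2 - 7))*(2*(3 + 5)) = (-49 - 5)*(2*8) = -54*16 = -864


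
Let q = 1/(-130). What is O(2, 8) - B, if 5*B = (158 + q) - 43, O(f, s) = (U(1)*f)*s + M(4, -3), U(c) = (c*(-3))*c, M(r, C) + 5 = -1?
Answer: -50049/650 ≈ -76.998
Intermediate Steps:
M(r, C) = -6 (M(r, C) = -5 - 1 = -6)
U(c) = -3*c² (U(c) = (-3*c)*c = -3*c²)
q = -1/130 ≈ -0.0076923
O(f, s) = -6 - 3*f*s (O(f, s) = ((-3*1²)*f)*s - 6 = ((-3*1)*f)*s - 6 = (-3*f)*s - 6 = -3*f*s - 6 = -6 - 3*f*s)
B = 14949/650 (B = ((158 - 1/130) - 43)/5 = (20539/130 - 43)/5 = (⅕)*(14949/130) = 14949/650 ≈ 22.998)
O(2, 8) - B = (-6 - 3*2*8) - 1*14949/650 = (-6 - 48) - 14949/650 = -54 - 14949/650 = -50049/650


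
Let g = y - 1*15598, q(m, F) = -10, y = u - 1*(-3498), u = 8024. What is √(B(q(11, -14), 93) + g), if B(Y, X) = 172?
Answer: 8*I*√61 ≈ 62.482*I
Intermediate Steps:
y = 11522 (y = 8024 - 1*(-3498) = 8024 + 3498 = 11522)
g = -4076 (g = 11522 - 1*15598 = 11522 - 15598 = -4076)
√(B(q(11, -14), 93) + g) = √(172 - 4076) = √(-3904) = 8*I*√61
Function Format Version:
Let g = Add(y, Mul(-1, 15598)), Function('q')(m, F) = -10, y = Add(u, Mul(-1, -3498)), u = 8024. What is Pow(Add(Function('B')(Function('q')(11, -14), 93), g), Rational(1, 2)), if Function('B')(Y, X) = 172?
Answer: Mul(8, I, Pow(61, Rational(1, 2))) ≈ Mul(62.482, I)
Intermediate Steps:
y = 11522 (y = Add(8024, Mul(-1, -3498)) = Add(8024, 3498) = 11522)
g = -4076 (g = Add(11522, Mul(-1, 15598)) = Add(11522, -15598) = -4076)
Pow(Add(Function('B')(Function('q')(11, -14), 93), g), Rational(1, 2)) = Pow(Add(172, -4076), Rational(1, 2)) = Pow(-3904, Rational(1, 2)) = Mul(8, I, Pow(61, Rational(1, 2)))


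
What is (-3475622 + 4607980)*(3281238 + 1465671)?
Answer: 5375200381422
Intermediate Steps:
(-3475622 + 4607980)*(3281238 + 1465671) = 1132358*4746909 = 5375200381422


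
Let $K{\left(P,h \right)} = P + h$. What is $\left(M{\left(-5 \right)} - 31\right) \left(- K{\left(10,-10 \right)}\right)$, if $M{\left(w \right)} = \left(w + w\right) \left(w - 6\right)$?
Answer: $0$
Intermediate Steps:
$M{\left(w \right)} = 2 w \left(-6 + w\right)$
$\left(M{\left(-5 \right)} - 31\right) \left(- K{\left(10,-10 \right)}\right) = \left(2 \left(-5\right) \left(-6 - 5\right) - 31\right) \left(- (10 - 10)\right) = \left(2 \left(-5\right) \left(-11\right) - 31\right) \left(\left(-1\right) 0\right) = \left(110 - 31\right) 0 = 79 \cdot 0 = 0$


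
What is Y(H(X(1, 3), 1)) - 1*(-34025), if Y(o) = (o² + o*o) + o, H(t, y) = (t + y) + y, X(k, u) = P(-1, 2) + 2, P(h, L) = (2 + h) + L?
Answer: 34130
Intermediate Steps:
P(h, L) = 2 + L + h
X(k, u) = 5 (X(k, u) = (2 + 2 - 1) + 2 = 3 + 2 = 5)
H(t, y) = t + 2*y
Y(o) = o + 2*o² (Y(o) = (o² + o²) + o = 2*o² + o = o + 2*o²)
Y(H(X(1, 3), 1)) - 1*(-34025) = (5 + 2*1)*(1 + 2*(5 + 2*1)) - 1*(-34025) = (5 + 2)*(1 + 2*(5 + 2)) + 34025 = 7*(1 + 2*7) + 34025 = 7*(1 + 14) + 34025 = 7*15 + 34025 = 105 + 34025 = 34130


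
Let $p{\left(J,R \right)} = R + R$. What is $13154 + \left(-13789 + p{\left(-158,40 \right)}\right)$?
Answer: $-555$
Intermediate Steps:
$p{\left(J,R \right)} = 2 R$
$13154 + \left(-13789 + p{\left(-158,40 \right)}\right) = 13154 + \left(-13789 + 2 \cdot 40\right) = 13154 + \left(-13789 + 80\right) = 13154 - 13709 = -555$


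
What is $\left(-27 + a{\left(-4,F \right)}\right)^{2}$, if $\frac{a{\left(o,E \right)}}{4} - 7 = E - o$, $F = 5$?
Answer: $1369$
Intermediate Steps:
$a{\left(o,E \right)} = 28 - 4 o + 4 E$ ($a{\left(o,E \right)} = 28 + 4 \left(E - o\right) = 28 + \left(- 4 o + 4 E\right) = 28 - 4 o + 4 E$)
$\left(-27 + a{\left(-4,F \right)}\right)^{2} = \left(-27 + \left(28 - -16 + 4 \cdot 5\right)\right)^{2} = \left(-27 + \left(28 + 16 + 20\right)\right)^{2} = \left(-27 + 64\right)^{2} = 37^{2} = 1369$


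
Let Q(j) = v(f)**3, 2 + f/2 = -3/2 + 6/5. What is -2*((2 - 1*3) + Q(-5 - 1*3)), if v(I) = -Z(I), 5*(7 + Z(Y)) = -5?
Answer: -1022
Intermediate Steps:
Z(Y) = -8 (Z(Y) = -7 + (1/5)*(-5) = -7 - 1 = -8)
f = -23/5 (f = -4 + 2*(-3/2 + 6/5) = -4 + 2*(-3/10) = -4 - 3/5 = -23/5 ≈ -4.6000)
v(I) = 8 (v(I) = -1*(-8) = 8)
Q(j) = 512 (Q(j) = 8**3 = 512)
-2*((2 - 1*3) + Q(-5 - 1*3)) = -2*((2 - 1*3) + 512) = -2*((2 - 3) + 512) = -2*(-1 + 512) = -2*511 = -1022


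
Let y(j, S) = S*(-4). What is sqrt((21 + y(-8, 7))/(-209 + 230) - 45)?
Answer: 2*I*sqrt(102)/3 ≈ 6.733*I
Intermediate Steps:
y(j, S) = -4*S
sqrt((21 + y(-8, 7))/(-209 + 230) - 45) = sqrt((21 - 4*7)/(-209 + 230) - 45) = sqrt((21 - 28)/21 - 45) = sqrt(-7*1/21 - 45) = sqrt(-1/3 - 45) = sqrt(-136/3) = 2*I*sqrt(102)/3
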